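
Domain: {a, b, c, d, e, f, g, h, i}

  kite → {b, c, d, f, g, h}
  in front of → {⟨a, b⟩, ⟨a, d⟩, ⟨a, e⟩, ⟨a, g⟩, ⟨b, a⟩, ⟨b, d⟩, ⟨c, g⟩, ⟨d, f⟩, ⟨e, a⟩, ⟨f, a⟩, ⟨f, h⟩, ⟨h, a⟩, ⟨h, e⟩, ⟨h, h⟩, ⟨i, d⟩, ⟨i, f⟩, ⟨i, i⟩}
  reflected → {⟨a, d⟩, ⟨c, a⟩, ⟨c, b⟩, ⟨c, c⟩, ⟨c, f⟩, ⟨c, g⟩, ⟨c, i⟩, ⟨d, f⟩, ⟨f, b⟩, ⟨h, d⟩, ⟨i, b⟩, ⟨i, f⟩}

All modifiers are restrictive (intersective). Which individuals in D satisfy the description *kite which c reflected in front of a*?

⟦which c reflected⟧ = {x : ⟨c, x⟩ ∈ ⟦reflected⟧} = {a, b, c, f, g, i}
⟦in front of a⟧ = {x : ⟨x, a⟩ ∈ ⟦in front of⟧} = {b, e, f, h}
⟦kite⟧ = {b, c, d, f, g, h}
… ∩ ⟦which c reflected⟧ = {b, c, d, f, g, h} ∩ {a, b, c, f, g, i} = {b, c, f, g}
… ∩ ⟦in front of a⟧ = {b, c, f, g} ∩ {b, e, f, h} = {b, f}
So ⟦kite which c reflected in front of a⟧ = {b, f}.

{b, f}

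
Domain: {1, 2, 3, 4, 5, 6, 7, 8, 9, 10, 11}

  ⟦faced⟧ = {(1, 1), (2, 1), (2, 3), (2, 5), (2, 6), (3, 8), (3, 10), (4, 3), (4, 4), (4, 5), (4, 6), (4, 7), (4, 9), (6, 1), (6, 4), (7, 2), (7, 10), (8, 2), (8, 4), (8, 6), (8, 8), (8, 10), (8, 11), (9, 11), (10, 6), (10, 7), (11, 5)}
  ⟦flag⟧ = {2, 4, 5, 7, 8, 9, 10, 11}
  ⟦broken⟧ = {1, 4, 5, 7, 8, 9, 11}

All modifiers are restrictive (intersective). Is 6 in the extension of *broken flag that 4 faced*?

no

⟦that 4 faced⟧ = {x : ⟨4, x⟩ ∈ ⟦faced⟧} = {3, 4, 5, 6, 7, 9}
⟦flag⟧ = {2, 4, 5, 7, 8, 9, 10, 11}
… ∩ ⟦that 4 faced⟧ = {2, 4, 5, 7, 8, 9, 10, 11} ∩ {3, 4, 5, 6, 7, 9} = {4, 5, 7, 9}
… ∩ ⟦broken⟧ = {4, 5, 7, 9} ∩ {1, 4, 5, 7, 8, 9, 11} = {4, 5, 7, 9}
⟦broken flag that 4 faced⟧ = {4, 5, 7, 9}; 6 ∉ this set.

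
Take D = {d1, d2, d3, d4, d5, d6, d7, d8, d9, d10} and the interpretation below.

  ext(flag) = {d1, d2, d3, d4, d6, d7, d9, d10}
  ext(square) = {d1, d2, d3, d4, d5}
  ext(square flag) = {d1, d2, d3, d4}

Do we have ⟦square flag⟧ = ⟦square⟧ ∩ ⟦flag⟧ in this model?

⟦square⟧ ∩ ⟦flag⟧ = {d1, d2, d3, d4, d5} ∩ {d1, d2, d3, d4, d6, d7, d9, d10} = {d1, d2, d3, d4}
Observed ⟦square flag⟧ = {d1, d2, d3, d4}.
These coincide, so the modifier is intersective here.

yes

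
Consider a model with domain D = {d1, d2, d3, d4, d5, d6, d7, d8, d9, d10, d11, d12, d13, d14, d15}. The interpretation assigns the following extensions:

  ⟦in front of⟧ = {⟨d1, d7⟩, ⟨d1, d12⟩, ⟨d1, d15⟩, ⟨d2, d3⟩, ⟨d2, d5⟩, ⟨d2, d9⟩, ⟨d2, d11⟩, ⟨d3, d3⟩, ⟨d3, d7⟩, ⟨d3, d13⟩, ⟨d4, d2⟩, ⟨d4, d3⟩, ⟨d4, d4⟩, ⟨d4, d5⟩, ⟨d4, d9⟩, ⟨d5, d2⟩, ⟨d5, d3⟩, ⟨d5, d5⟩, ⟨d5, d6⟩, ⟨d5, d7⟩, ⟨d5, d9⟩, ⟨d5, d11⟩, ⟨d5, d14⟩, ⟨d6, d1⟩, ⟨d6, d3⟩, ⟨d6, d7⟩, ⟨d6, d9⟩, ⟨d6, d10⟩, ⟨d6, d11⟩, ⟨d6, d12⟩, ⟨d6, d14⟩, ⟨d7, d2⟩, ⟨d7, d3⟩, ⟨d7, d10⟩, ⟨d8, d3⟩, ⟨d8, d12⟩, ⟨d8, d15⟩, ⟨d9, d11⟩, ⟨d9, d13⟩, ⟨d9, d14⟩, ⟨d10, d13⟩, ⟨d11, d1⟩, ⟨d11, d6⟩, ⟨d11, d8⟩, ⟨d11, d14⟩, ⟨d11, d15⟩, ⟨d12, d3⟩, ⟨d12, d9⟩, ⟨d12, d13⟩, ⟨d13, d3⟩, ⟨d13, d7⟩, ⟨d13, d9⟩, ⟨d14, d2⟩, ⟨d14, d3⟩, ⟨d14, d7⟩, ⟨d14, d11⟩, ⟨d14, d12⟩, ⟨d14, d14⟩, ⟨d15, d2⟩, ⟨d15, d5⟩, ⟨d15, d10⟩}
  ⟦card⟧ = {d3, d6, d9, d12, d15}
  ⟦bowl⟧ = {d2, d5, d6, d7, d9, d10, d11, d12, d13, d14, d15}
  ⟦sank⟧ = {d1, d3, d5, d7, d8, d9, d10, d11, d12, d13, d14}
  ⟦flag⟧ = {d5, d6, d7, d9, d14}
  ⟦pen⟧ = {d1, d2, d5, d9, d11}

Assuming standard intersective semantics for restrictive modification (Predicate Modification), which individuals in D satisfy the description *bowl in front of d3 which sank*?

⟦in front of d3⟧ = {x : ⟨x, d3⟩ ∈ ⟦in front of⟧} = {d2, d3, d4, d5, d6, d7, d8, d12, d13, d14}
⟦which sank⟧ = ⟦sank⟧ = {d1, d3, d5, d7, d8, d9, d10, d11, d12, d13, d14}
⟦bowl⟧ = {d2, d5, d6, d7, d9, d10, d11, d12, d13, d14, d15}
… ∩ ⟦in front of d3⟧ = {d2, d5, d6, d7, d9, d10, d11, d12, d13, d14, d15} ∩ {d2, d3, d4, d5, d6, d7, d8, d12, d13, d14} = {d2, d5, d6, d7, d12, d13, d14}
… ∩ ⟦which sank⟧ = {d2, d5, d6, d7, d12, d13, d14} ∩ {d1, d3, d5, d7, d8, d9, d10, d11, d12, d13, d14} = {d5, d7, d12, d13, d14}
So ⟦bowl in front of d3 which sank⟧ = {d5, d7, d12, d13, d14}.

{d5, d7, d12, d13, d14}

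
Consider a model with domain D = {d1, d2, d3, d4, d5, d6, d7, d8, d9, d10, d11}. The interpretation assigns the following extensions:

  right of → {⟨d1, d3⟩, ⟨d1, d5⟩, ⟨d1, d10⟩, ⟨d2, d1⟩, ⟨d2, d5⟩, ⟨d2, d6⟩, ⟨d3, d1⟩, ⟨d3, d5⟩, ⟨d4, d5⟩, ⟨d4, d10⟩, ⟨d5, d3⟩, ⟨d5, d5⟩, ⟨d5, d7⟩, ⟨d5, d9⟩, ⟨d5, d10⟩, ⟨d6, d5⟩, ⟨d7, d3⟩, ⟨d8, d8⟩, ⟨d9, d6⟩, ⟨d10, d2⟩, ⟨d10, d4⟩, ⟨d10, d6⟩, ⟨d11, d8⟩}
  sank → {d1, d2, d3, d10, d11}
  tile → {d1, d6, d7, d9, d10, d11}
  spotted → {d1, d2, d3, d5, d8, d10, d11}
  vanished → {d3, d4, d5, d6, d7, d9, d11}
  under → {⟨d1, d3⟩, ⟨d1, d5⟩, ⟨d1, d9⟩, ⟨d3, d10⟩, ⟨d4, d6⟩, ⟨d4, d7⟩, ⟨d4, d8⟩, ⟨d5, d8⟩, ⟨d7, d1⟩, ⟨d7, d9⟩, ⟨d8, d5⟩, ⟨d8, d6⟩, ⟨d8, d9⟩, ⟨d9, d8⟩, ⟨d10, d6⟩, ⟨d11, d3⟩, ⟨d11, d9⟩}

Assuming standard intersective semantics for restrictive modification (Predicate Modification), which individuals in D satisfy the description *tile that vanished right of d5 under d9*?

{}

⟦that vanished⟧ = ⟦vanished⟧ = {d3, d4, d5, d6, d7, d9, d11}
⟦right of d5⟧ = {x : ⟨x, d5⟩ ∈ ⟦right of⟧} = {d1, d2, d3, d4, d5, d6}
⟦under d9⟧ = {x : ⟨x, d9⟩ ∈ ⟦under⟧} = {d1, d7, d8, d11}
⟦tile⟧ = {d1, d6, d7, d9, d10, d11}
… ∩ ⟦that vanished⟧ = {d1, d6, d7, d9, d10, d11} ∩ {d3, d4, d5, d6, d7, d9, d11} = {d6, d7, d9, d11}
… ∩ ⟦right of d5⟧ = {d6, d7, d9, d11} ∩ {d1, d2, d3, d4, d5, d6} = {d6}
… ∩ ⟦under d9⟧ = {d6} ∩ {d1, d7, d8, d11} = ∅
So ⟦tile that vanished right of d5 under d9⟧ = {}.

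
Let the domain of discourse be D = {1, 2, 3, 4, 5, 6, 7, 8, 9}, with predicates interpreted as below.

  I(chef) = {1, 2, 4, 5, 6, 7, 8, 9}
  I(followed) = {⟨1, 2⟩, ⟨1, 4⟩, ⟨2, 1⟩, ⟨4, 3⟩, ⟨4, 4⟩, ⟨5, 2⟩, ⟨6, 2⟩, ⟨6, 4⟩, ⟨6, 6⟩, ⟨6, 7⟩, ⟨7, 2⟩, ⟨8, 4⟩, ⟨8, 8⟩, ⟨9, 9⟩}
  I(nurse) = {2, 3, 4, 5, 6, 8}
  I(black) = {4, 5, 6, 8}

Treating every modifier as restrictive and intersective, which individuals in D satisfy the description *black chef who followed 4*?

⟦who followed 4⟧ = {x : ⟨x, 4⟩ ∈ ⟦followed⟧} = {1, 4, 6, 8}
⟦chef⟧ = {1, 2, 4, 5, 6, 7, 8, 9}
… ∩ ⟦who followed 4⟧ = {1, 2, 4, 5, 6, 7, 8, 9} ∩ {1, 4, 6, 8} = {1, 4, 6, 8}
… ∩ ⟦black⟧ = {1, 4, 6, 8} ∩ {4, 5, 6, 8} = {4, 6, 8}
So ⟦black chef who followed 4⟧ = {4, 6, 8}.

{4, 6, 8}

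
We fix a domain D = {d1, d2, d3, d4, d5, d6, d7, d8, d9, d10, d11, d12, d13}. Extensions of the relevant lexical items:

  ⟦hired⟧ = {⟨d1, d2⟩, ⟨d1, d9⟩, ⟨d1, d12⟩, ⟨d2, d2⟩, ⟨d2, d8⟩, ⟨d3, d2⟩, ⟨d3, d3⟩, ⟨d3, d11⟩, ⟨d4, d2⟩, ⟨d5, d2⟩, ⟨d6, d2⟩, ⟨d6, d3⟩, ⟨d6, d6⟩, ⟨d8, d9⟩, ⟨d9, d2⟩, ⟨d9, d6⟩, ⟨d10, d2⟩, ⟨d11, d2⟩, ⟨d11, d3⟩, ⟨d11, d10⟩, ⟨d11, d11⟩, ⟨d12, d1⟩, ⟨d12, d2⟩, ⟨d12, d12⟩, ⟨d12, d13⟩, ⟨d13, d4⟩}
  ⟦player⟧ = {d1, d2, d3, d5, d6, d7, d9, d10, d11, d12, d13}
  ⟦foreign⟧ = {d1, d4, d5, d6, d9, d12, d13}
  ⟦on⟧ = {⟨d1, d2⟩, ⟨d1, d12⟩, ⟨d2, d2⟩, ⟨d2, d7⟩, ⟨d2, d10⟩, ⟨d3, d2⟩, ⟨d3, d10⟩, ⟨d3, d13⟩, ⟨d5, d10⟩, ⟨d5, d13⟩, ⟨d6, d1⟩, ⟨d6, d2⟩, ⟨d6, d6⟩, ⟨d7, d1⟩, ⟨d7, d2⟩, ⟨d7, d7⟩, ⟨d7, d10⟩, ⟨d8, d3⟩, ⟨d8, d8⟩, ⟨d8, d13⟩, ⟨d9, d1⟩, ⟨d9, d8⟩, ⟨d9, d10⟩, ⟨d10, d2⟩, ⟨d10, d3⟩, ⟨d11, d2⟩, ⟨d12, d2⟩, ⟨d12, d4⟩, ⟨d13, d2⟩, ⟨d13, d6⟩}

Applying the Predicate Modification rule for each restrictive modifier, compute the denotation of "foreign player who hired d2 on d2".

{d1, d6, d12}

⟦who hired d2⟧ = {x : ⟨x, d2⟩ ∈ ⟦hired⟧} = {d1, d2, d3, d4, d5, d6, d9, d10, d11, d12}
⟦on d2⟧ = {x : ⟨x, d2⟩ ∈ ⟦on⟧} = {d1, d2, d3, d6, d7, d10, d11, d12, d13}
⟦player⟧ = {d1, d2, d3, d5, d6, d7, d9, d10, d11, d12, d13}
… ∩ ⟦who hired d2⟧ = {d1, d2, d3, d5, d6, d7, d9, d10, d11, d12, d13} ∩ {d1, d2, d3, d4, d5, d6, d9, d10, d11, d12} = {d1, d2, d3, d5, d6, d9, d10, d11, d12}
… ∩ ⟦on d2⟧ = {d1, d2, d3, d5, d6, d9, d10, d11, d12} ∩ {d1, d2, d3, d6, d7, d10, d11, d12, d13} = {d1, d2, d3, d6, d10, d11, d12}
… ∩ ⟦foreign⟧ = {d1, d2, d3, d6, d10, d11, d12} ∩ {d1, d4, d5, d6, d9, d12, d13} = {d1, d6, d12}
So ⟦foreign player who hired d2 on d2⟧ = {d1, d6, d12}.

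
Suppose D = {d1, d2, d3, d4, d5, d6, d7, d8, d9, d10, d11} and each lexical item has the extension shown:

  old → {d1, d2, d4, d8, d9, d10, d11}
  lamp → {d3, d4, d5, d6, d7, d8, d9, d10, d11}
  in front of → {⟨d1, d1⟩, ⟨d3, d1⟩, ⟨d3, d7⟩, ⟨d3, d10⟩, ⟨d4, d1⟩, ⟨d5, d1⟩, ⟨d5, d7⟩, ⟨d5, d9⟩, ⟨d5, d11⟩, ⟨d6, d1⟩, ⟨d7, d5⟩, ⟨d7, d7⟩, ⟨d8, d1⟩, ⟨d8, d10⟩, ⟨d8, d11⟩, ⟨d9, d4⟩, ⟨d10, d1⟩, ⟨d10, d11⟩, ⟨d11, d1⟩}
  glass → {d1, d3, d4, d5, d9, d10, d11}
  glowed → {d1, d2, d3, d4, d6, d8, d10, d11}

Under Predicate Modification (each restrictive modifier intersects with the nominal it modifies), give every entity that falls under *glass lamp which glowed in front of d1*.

⟦which glowed⟧ = ⟦glowed⟧ = {d1, d2, d3, d4, d6, d8, d10, d11}
⟦in front of d1⟧ = {x : ⟨x, d1⟩ ∈ ⟦in front of⟧} = {d1, d3, d4, d5, d6, d8, d10, d11}
⟦lamp⟧ = {d3, d4, d5, d6, d7, d8, d9, d10, d11}
… ∩ ⟦which glowed⟧ = {d3, d4, d5, d6, d7, d8, d9, d10, d11} ∩ {d1, d2, d3, d4, d6, d8, d10, d11} = {d3, d4, d6, d8, d10, d11}
… ∩ ⟦in front of d1⟧ = {d3, d4, d6, d8, d10, d11} ∩ {d1, d3, d4, d5, d6, d8, d10, d11} = {d3, d4, d6, d8, d10, d11}
… ∩ ⟦glass⟧ = {d3, d4, d6, d8, d10, d11} ∩ {d1, d3, d4, d5, d9, d10, d11} = {d3, d4, d10, d11}
So ⟦glass lamp which glowed in front of d1⟧ = {d3, d4, d10, d11}.

{d3, d4, d10, d11}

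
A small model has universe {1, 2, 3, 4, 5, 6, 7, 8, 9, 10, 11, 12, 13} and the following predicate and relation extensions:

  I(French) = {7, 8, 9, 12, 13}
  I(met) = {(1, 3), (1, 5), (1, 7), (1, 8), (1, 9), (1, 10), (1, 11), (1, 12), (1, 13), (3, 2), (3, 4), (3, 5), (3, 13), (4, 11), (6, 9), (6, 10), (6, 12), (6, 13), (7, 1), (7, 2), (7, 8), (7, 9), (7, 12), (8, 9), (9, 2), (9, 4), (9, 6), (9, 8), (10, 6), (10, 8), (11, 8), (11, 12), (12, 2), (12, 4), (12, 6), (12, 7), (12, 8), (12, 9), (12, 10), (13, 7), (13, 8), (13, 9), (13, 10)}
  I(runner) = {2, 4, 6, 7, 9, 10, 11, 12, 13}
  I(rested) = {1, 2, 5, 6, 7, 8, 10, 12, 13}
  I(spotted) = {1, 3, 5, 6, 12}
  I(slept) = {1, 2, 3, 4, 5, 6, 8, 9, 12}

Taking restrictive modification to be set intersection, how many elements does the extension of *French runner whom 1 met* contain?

⟦whom 1 met⟧ = {x : ⟨1, x⟩ ∈ ⟦met⟧} = {3, 5, 7, 8, 9, 10, 11, 12, 13}
⟦runner⟧ = {2, 4, 6, 7, 9, 10, 11, 12, 13}
… ∩ ⟦whom 1 met⟧ = {2, 4, 6, 7, 9, 10, 11, 12, 13} ∩ {3, 5, 7, 8, 9, 10, 11, 12, 13} = {7, 9, 10, 11, 12, 13}
… ∩ ⟦French⟧ = {7, 9, 10, 11, 12, 13} ∩ {7, 8, 9, 12, 13} = {7, 9, 12, 13}
⟦French runner whom 1 met⟧ = {7, 9, 12, 13}, so the cardinality is 4.

4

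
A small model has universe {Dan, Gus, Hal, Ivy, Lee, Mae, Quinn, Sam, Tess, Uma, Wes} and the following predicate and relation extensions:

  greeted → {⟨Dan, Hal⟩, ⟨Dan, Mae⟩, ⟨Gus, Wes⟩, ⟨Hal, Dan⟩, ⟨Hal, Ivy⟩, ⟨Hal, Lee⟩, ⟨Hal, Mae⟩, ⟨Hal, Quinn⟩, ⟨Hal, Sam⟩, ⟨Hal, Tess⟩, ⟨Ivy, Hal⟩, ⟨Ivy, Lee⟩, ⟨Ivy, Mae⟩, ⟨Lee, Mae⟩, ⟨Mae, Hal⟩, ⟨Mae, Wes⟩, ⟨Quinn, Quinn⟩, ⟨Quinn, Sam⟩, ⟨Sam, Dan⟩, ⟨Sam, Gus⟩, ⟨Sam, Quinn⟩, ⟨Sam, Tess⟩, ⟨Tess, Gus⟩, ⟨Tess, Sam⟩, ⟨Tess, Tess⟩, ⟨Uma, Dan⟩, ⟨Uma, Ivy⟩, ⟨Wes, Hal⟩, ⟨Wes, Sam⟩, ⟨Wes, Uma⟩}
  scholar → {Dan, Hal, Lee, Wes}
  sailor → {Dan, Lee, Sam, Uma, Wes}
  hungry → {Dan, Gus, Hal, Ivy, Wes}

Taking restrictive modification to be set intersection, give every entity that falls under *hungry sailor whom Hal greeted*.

⟦whom Hal greeted⟧ = {x : ⟨Hal, x⟩ ∈ ⟦greeted⟧} = {Dan, Ivy, Lee, Mae, Quinn, Sam, Tess}
⟦sailor⟧ = {Dan, Lee, Sam, Uma, Wes}
… ∩ ⟦whom Hal greeted⟧ = {Dan, Lee, Sam, Uma, Wes} ∩ {Dan, Ivy, Lee, Mae, Quinn, Sam, Tess} = {Dan, Lee, Sam}
… ∩ ⟦hungry⟧ = {Dan, Lee, Sam} ∩ {Dan, Gus, Hal, Ivy, Wes} = {Dan}
So ⟦hungry sailor whom Hal greeted⟧ = {Dan}.

{Dan}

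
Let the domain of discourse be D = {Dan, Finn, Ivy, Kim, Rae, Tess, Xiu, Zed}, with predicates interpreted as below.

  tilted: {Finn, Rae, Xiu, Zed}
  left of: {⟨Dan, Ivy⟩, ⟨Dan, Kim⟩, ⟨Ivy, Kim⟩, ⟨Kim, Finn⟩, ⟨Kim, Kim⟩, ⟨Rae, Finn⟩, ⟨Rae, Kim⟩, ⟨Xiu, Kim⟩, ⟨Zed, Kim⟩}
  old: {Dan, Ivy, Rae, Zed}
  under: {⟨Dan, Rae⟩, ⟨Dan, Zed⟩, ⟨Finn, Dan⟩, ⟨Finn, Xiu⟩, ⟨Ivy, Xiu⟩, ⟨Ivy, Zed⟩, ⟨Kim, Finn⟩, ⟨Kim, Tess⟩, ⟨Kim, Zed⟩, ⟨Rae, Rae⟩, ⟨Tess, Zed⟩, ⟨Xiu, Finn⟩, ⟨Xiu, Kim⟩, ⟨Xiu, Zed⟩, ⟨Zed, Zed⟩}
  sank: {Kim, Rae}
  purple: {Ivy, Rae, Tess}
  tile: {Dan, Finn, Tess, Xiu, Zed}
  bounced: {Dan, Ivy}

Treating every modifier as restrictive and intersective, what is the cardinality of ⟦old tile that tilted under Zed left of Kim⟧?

1

⟦that tilted⟧ = ⟦tilted⟧ = {Finn, Rae, Xiu, Zed}
⟦under Zed⟧ = {x : ⟨x, Zed⟩ ∈ ⟦under⟧} = {Dan, Ivy, Kim, Tess, Xiu, Zed}
⟦left of Kim⟧ = {x : ⟨x, Kim⟩ ∈ ⟦left of⟧} = {Dan, Ivy, Kim, Rae, Xiu, Zed}
⟦tile⟧ = {Dan, Finn, Tess, Xiu, Zed}
… ∩ ⟦that tilted⟧ = {Dan, Finn, Tess, Xiu, Zed} ∩ {Finn, Rae, Xiu, Zed} = {Finn, Xiu, Zed}
… ∩ ⟦under Zed⟧ = {Finn, Xiu, Zed} ∩ {Dan, Ivy, Kim, Tess, Xiu, Zed} = {Xiu, Zed}
… ∩ ⟦left of Kim⟧ = {Xiu, Zed} ∩ {Dan, Ivy, Kim, Rae, Xiu, Zed} = {Xiu, Zed}
… ∩ ⟦old⟧ = {Xiu, Zed} ∩ {Dan, Ivy, Rae, Zed} = {Zed}
⟦old tile that tilted under Zed left of Kim⟧ = {Zed}, so the cardinality is 1.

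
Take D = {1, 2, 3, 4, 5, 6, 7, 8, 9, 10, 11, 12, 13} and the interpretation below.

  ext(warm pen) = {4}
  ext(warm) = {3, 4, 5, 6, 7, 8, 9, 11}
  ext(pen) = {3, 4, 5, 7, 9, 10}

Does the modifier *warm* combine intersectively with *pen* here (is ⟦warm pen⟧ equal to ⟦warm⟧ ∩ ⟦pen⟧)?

⟦warm⟧ ∩ ⟦pen⟧ = {3, 4, 5, 6, 7, 8, 9, 11} ∩ {3, 4, 5, 7, 9, 10} = {3, 4, 5, 7, 9}
Observed ⟦warm pen⟧ = {4}.
These differ, so the modifier is not intersective in this model.

no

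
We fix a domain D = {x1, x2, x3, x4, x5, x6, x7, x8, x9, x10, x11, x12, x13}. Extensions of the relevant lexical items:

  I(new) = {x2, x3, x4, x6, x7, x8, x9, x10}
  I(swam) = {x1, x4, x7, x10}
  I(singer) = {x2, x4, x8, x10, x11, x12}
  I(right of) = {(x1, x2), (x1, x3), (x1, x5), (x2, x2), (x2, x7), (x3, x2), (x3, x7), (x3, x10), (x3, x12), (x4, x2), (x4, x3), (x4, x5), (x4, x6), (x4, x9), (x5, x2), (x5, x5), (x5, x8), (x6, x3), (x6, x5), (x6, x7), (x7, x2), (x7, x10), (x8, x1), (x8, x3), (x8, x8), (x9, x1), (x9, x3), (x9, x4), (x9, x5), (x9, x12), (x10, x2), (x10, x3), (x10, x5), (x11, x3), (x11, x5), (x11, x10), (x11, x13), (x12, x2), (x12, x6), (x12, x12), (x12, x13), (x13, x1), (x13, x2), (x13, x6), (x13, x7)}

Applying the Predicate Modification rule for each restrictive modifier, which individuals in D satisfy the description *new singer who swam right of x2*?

⟦who swam⟧ = ⟦swam⟧ = {x1, x4, x7, x10}
⟦right of x2⟧ = {x : ⟨x, x2⟩ ∈ ⟦right of⟧} = {x1, x2, x3, x4, x5, x7, x10, x12, x13}
⟦singer⟧ = {x2, x4, x8, x10, x11, x12}
… ∩ ⟦who swam⟧ = {x2, x4, x8, x10, x11, x12} ∩ {x1, x4, x7, x10} = {x4, x10}
… ∩ ⟦right of x2⟧ = {x4, x10} ∩ {x1, x2, x3, x4, x5, x7, x10, x12, x13} = {x4, x10}
… ∩ ⟦new⟧ = {x4, x10} ∩ {x2, x3, x4, x6, x7, x8, x9, x10} = {x4, x10}
So ⟦new singer who swam right of x2⟧ = {x4, x10}.

{x4, x10}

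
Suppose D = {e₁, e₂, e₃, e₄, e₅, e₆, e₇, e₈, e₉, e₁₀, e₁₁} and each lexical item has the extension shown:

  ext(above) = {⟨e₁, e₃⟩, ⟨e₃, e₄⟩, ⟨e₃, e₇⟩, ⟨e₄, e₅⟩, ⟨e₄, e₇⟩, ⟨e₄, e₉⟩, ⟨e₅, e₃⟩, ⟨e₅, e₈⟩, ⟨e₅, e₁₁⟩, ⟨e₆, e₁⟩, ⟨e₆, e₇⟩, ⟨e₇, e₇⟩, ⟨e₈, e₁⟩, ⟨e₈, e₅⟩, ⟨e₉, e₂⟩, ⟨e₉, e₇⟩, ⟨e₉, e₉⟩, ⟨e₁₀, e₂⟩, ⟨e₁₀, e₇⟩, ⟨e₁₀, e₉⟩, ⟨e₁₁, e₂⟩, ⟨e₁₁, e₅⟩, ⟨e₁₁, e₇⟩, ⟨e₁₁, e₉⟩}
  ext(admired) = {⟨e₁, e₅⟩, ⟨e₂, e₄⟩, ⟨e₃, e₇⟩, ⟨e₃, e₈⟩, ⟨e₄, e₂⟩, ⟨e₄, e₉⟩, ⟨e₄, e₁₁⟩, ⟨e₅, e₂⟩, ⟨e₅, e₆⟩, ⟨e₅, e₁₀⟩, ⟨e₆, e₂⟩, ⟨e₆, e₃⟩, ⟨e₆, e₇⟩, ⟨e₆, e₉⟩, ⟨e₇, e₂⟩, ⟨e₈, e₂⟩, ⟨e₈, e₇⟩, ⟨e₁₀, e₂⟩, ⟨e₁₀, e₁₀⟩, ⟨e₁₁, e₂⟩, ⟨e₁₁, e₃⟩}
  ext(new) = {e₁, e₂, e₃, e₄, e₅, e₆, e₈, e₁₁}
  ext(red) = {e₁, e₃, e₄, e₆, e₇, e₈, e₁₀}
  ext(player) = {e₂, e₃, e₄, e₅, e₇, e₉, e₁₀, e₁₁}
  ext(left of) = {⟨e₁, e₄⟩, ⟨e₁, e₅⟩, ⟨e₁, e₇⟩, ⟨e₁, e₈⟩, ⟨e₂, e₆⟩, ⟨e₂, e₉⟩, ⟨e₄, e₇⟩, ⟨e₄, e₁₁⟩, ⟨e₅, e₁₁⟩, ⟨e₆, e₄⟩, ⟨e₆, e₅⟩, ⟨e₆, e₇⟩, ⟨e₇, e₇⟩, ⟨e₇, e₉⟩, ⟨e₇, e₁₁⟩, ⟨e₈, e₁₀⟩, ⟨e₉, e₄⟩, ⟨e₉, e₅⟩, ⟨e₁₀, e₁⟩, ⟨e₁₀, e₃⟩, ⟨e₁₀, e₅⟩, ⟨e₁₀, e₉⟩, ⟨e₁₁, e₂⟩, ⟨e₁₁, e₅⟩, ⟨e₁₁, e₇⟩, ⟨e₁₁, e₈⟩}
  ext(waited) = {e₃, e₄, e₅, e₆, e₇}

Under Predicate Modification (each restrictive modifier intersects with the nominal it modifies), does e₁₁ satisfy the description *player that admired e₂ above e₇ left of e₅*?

⟦that admired e₂⟧ = {x : ⟨x, e₂⟩ ∈ ⟦admired⟧} = {e₄, e₅, e₆, e₇, e₈, e₁₀, e₁₁}
⟦above e₇⟧ = {x : ⟨x, e₇⟩ ∈ ⟦above⟧} = {e₃, e₄, e₆, e₇, e₉, e₁₀, e₁₁}
⟦left of e₅⟧ = {x : ⟨x, e₅⟩ ∈ ⟦left of⟧} = {e₁, e₆, e₉, e₁₀, e₁₁}
⟦player⟧ = {e₂, e₃, e₄, e₅, e₇, e₉, e₁₀, e₁₁}
… ∩ ⟦that admired e₂⟧ = {e₂, e₃, e₄, e₅, e₇, e₉, e₁₀, e₁₁} ∩ {e₄, e₅, e₆, e₇, e₈, e₁₀, e₁₁} = {e₄, e₅, e₇, e₁₀, e₁₁}
… ∩ ⟦above e₇⟧ = {e₄, e₅, e₇, e₁₀, e₁₁} ∩ {e₃, e₄, e₆, e₇, e₉, e₁₀, e₁₁} = {e₄, e₇, e₁₀, e₁₁}
… ∩ ⟦left of e₅⟧ = {e₄, e₇, e₁₀, e₁₁} ∩ {e₁, e₆, e₉, e₁₀, e₁₁} = {e₁₀, e₁₁}
⟦player that admired e₂ above e₇ left of e₅⟧ = {e₁₀, e₁₁}; e₁₁ ∈ this set.

yes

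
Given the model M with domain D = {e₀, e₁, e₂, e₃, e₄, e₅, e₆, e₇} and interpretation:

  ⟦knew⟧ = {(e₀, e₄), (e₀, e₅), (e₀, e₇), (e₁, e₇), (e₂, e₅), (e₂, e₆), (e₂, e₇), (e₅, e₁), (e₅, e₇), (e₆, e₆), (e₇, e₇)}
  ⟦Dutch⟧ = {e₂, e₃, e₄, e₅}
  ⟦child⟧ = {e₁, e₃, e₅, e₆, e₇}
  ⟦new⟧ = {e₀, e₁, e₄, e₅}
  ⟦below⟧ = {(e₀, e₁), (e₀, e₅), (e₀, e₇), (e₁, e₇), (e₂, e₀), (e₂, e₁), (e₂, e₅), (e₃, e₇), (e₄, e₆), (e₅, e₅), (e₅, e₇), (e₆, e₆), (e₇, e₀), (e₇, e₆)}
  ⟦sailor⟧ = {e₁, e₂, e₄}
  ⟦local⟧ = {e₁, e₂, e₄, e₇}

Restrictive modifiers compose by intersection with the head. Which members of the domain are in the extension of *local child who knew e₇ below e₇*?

⟦who knew e₇⟧ = {x : ⟨x, e₇⟩ ∈ ⟦knew⟧} = {e₀, e₁, e₂, e₅, e₇}
⟦below e₇⟧ = {x : ⟨x, e₇⟩ ∈ ⟦below⟧} = {e₀, e₁, e₃, e₅}
⟦child⟧ = {e₁, e₃, e₅, e₆, e₇}
… ∩ ⟦who knew e₇⟧ = {e₁, e₃, e₅, e₆, e₇} ∩ {e₀, e₁, e₂, e₅, e₇} = {e₁, e₅, e₇}
… ∩ ⟦below e₇⟧ = {e₁, e₅, e₇} ∩ {e₀, e₁, e₃, e₅} = {e₁, e₅}
… ∩ ⟦local⟧ = {e₁, e₅} ∩ {e₁, e₂, e₄, e₇} = {e₁}
So ⟦local child who knew e₇ below e₇⟧ = {e₁}.

{e₁}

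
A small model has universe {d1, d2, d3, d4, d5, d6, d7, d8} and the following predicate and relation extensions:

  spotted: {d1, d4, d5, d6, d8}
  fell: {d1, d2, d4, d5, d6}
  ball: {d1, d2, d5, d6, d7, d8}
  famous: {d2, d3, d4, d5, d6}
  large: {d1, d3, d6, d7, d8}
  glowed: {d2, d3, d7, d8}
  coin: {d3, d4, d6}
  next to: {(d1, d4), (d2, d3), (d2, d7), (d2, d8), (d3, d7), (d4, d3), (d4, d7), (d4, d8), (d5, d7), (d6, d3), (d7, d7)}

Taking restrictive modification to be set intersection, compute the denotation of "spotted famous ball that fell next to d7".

⟦that fell⟧ = ⟦fell⟧ = {d1, d2, d4, d5, d6}
⟦next to d7⟧ = {x : ⟨x, d7⟩ ∈ ⟦next to⟧} = {d2, d3, d4, d5, d7}
⟦ball⟧ = {d1, d2, d5, d6, d7, d8}
… ∩ ⟦that fell⟧ = {d1, d2, d5, d6, d7, d8} ∩ {d1, d2, d4, d5, d6} = {d1, d2, d5, d6}
… ∩ ⟦next to d7⟧ = {d1, d2, d5, d6} ∩ {d2, d3, d4, d5, d7} = {d2, d5}
… ∩ ⟦spotted⟧ = {d2, d5} ∩ {d1, d4, d5, d6, d8} = {d5}
… ∩ ⟦famous⟧ = {d5} ∩ {d2, d3, d4, d5, d6} = {d5}
So ⟦spotted famous ball that fell next to d7⟧ = {d5}.

{d5}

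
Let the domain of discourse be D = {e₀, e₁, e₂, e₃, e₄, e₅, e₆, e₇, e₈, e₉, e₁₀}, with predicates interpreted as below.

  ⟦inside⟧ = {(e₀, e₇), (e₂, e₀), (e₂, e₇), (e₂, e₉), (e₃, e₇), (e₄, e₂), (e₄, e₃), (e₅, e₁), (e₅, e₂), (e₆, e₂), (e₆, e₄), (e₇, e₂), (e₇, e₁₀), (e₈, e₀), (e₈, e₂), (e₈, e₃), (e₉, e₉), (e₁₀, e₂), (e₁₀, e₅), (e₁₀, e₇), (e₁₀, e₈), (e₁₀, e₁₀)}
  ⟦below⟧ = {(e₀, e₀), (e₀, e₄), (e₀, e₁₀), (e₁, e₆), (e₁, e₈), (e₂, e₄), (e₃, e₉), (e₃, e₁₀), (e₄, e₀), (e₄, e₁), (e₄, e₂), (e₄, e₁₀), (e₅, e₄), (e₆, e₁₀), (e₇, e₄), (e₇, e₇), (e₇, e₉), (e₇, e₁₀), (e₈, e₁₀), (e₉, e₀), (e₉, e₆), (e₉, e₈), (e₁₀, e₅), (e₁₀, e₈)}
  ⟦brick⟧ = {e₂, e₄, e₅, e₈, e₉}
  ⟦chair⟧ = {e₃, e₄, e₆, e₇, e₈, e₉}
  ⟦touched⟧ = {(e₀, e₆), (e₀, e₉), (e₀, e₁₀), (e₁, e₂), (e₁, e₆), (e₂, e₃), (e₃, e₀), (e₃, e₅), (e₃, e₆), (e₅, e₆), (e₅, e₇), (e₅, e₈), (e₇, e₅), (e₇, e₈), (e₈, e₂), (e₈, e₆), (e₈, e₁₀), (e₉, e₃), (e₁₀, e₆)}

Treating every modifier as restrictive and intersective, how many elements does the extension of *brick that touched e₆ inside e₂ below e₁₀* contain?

⟦that touched e₆⟧ = {x : ⟨x, e₆⟩ ∈ ⟦touched⟧} = {e₀, e₁, e₃, e₅, e₈, e₁₀}
⟦inside e₂⟧ = {x : ⟨x, e₂⟩ ∈ ⟦inside⟧} = {e₄, e₅, e₆, e₇, e₈, e₁₀}
⟦below e₁₀⟧ = {x : ⟨x, e₁₀⟩ ∈ ⟦below⟧} = {e₀, e₃, e₄, e₆, e₇, e₈}
⟦brick⟧ = {e₂, e₄, e₅, e₈, e₉}
… ∩ ⟦that touched e₆⟧ = {e₂, e₄, e₅, e₈, e₉} ∩ {e₀, e₁, e₃, e₅, e₈, e₁₀} = {e₅, e₈}
… ∩ ⟦inside e₂⟧ = {e₅, e₈} ∩ {e₄, e₅, e₆, e₇, e₈, e₁₀} = {e₅, e₈}
… ∩ ⟦below e₁₀⟧ = {e₅, e₈} ∩ {e₀, e₃, e₄, e₆, e₇, e₈} = {e₈}
⟦brick that touched e₆ inside e₂ below e₁₀⟧ = {e₈}, so the cardinality is 1.

1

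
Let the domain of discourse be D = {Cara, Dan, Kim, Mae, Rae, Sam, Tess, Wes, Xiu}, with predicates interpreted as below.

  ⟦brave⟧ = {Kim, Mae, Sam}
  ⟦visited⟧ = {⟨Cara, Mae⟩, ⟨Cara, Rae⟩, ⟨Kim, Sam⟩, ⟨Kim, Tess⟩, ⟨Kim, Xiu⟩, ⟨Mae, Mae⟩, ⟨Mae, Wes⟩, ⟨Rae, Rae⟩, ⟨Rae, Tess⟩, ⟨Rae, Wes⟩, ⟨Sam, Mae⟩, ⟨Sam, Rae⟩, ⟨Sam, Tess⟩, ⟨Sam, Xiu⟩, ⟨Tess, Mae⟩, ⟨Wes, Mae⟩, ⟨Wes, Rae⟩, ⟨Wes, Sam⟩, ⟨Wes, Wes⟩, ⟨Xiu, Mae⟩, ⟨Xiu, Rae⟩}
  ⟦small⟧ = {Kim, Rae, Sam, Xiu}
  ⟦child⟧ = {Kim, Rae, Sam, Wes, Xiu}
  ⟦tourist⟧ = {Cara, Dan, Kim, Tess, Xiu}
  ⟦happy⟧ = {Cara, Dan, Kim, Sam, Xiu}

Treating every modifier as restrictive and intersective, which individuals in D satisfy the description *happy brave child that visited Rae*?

⟦that visited Rae⟧ = {x : ⟨x, Rae⟩ ∈ ⟦visited⟧} = {Cara, Rae, Sam, Wes, Xiu}
⟦child⟧ = {Kim, Rae, Sam, Wes, Xiu}
… ∩ ⟦that visited Rae⟧ = {Kim, Rae, Sam, Wes, Xiu} ∩ {Cara, Rae, Sam, Wes, Xiu} = {Rae, Sam, Wes, Xiu}
… ∩ ⟦happy⟧ = {Rae, Sam, Wes, Xiu} ∩ {Cara, Dan, Kim, Sam, Xiu} = {Sam, Xiu}
… ∩ ⟦brave⟧ = {Sam, Xiu} ∩ {Kim, Mae, Sam} = {Sam}
So ⟦happy brave child that visited Rae⟧ = {Sam}.

{Sam}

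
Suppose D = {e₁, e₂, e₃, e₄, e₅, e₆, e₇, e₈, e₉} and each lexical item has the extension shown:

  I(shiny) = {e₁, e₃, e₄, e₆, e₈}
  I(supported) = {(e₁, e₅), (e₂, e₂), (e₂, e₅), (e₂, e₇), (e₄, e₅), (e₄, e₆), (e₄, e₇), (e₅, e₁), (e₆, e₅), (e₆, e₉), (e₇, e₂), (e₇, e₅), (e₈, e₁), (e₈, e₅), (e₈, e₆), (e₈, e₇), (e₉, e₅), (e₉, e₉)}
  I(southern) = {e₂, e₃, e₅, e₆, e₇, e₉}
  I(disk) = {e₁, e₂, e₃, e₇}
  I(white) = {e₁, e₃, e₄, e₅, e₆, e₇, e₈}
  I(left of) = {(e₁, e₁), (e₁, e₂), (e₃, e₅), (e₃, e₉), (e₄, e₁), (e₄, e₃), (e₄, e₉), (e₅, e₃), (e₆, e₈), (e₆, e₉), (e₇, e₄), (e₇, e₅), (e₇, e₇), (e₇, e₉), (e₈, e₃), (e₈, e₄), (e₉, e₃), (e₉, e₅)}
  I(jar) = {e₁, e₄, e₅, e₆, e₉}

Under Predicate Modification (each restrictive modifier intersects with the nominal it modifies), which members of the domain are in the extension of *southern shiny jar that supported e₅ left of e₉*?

{e₆}

⟦that supported e₅⟧ = {x : ⟨x, e₅⟩ ∈ ⟦supported⟧} = {e₁, e₂, e₄, e₆, e₇, e₈, e₉}
⟦left of e₉⟧ = {x : ⟨x, e₉⟩ ∈ ⟦left of⟧} = {e₃, e₄, e₆, e₇}
⟦jar⟧ = {e₁, e₄, e₅, e₆, e₉}
… ∩ ⟦that supported e₅⟧ = {e₁, e₄, e₅, e₆, e₉} ∩ {e₁, e₂, e₄, e₆, e₇, e₈, e₉} = {e₁, e₄, e₆, e₉}
… ∩ ⟦left of e₉⟧ = {e₁, e₄, e₆, e₉} ∩ {e₃, e₄, e₆, e₇} = {e₄, e₆}
… ∩ ⟦southern⟧ = {e₄, e₆} ∩ {e₂, e₃, e₅, e₆, e₇, e₉} = {e₆}
… ∩ ⟦shiny⟧ = {e₆} ∩ {e₁, e₃, e₄, e₆, e₈} = {e₆}
So ⟦southern shiny jar that supported e₅ left of e₉⟧ = {e₆}.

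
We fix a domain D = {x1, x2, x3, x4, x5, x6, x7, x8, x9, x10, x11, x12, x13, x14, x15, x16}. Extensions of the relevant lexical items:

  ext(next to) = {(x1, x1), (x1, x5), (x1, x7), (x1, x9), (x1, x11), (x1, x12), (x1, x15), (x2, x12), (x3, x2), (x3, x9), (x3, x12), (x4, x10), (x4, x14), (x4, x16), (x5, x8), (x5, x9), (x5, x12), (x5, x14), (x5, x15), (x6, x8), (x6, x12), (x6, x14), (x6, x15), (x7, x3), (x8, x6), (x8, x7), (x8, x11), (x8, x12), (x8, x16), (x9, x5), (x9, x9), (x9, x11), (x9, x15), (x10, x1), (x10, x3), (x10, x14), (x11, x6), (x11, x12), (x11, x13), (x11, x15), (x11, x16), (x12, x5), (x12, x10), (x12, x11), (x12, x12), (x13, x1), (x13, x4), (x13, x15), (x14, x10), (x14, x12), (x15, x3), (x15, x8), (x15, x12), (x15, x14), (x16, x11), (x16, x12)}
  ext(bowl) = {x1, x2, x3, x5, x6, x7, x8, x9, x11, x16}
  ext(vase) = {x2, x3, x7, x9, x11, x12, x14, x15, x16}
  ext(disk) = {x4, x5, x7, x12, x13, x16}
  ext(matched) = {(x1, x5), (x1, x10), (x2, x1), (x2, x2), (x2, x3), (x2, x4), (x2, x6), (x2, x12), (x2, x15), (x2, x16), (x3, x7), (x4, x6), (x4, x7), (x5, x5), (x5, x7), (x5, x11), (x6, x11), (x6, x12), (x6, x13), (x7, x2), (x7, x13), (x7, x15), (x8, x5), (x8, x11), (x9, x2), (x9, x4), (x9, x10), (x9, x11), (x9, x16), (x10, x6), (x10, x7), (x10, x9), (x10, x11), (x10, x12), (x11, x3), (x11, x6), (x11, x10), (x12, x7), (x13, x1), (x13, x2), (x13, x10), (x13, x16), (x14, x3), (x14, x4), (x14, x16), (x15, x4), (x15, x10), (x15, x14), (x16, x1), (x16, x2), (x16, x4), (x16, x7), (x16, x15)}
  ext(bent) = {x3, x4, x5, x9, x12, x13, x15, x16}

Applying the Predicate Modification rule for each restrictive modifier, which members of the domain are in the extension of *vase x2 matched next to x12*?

⟦x2 matched⟧ = {x : ⟨x2, x⟩ ∈ ⟦matched⟧} = {x1, x2, x3, x4, x6, x12, x15, x16}
⟦next to x12⟧ = {x : ⟨x, x12⟩ ∈ ⟦next to⟧} = {x1, x2, x3, x5, x6, x8, x11, x12, x14, x15, x16}
⟦vase⟧ = {x2, x3, x7, x9, x11, x12, x14, x15, x16}
… ∩ ⟦x2 matched⟧ = {x2, x3, x7, x9, x11, x12, x14, x15, x16} ∩ {x1, x2, x3, x4, x6, x12, x15, x16} = {x2, x3, x12, x15, x16}
… ∩ ⟦next to x12⟧ = {x2, x3, x12, x15, x16} ∩ {x1, x2, x3, x5, x6, x8, x11, x12, x14, x15, x16} = {x2, x3, x12, x15, x16}
So ⟦vase x2 matched next to x12⟧ = {x2, x3, x12, x15, x16}.

{x2, x3, x12, x15, x16}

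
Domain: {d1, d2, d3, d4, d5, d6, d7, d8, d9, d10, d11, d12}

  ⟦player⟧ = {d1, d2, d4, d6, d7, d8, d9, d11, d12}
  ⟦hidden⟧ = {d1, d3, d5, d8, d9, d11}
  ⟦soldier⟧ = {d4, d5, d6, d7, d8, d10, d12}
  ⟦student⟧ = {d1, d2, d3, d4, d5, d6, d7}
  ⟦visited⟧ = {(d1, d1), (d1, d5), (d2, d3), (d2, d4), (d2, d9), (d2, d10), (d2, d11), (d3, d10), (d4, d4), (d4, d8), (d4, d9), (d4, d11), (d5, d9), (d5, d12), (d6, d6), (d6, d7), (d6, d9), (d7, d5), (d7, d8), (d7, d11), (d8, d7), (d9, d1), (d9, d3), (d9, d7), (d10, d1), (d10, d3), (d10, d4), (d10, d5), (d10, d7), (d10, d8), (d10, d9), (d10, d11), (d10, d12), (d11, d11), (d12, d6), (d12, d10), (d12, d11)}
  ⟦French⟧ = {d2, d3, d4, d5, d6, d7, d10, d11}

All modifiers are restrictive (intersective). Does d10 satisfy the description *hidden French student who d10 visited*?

no

⟦who d10 visited⟧ = {x : ⟨d10, x⟩ ∈ ⟦visited⟧} = {d1, d3, d4, d5, d7, d8, d9, d11, d12}
⟦student⟧ = {d1, d2, d3, d4, d5, d6, d7}
… ∩ ⟦who d10 visited⟧ = {d1, d2, d3, d4, d5, d6, d7} ∩ {d1, d3, d4, d5, d7, d8, d9, d11, d12} = {d1, d3, d4, d5, d7}
… ∩ ⟦hidden⟧ = {d1, d3, d4, d5, d7} ∩ {d1, d3, d5, d8, d9, d11} = {d1, d3, d5}
… ∩ ⟦French⟧ = {d1, d3, d5} ∩ {d2, d3, d4, d5, d6, d7, d10, d11} = {d3, d5}
⟦hidden French student who d10 visited⟧ = {d3, d5}; d10 ∉ this set.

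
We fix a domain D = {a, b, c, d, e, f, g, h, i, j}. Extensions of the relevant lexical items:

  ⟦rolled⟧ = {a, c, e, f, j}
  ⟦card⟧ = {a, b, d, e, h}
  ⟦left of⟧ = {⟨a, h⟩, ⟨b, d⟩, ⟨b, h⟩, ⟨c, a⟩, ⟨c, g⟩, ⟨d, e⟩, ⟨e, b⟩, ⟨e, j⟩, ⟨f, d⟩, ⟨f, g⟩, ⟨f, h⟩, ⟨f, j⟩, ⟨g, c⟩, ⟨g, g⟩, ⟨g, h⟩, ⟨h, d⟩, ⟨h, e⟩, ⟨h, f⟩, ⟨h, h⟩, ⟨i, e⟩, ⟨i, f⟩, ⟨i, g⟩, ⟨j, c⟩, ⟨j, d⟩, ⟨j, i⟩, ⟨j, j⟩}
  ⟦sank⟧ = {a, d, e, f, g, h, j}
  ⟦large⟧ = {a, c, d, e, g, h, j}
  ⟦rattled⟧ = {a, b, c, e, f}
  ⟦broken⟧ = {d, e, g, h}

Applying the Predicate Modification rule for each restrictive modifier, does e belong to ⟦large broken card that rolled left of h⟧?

no

⟦that rolled⟧ = ⟦rolled⟧ = {a, c, e, f, j}
⟦left of h⟧ = {x : ⟨x, h⟩ ∈ ⟦left of⟧} = {a, b, f, g, h}
⟦card⟧ = {a, b, d, e, h}
… ∩ ⟦that rolled⟧ = {a, b, d, e, h} ∩ {a, c, e, f, j} = {a, e}
… ∩ ⟦left of h⟧ = {a, e} ∩ {a, b, f, g, h} = {a}
… ∩ ⟦large⟧ = {a} ∩ {a, c, d, e, g, h, j} = {a}
… ∩ ⟦broken⟧ = {a} ∩ {d, e, g, h} = ∅
⟦large broken card that rolled left of h⟧ = ∅; e ∉ this set.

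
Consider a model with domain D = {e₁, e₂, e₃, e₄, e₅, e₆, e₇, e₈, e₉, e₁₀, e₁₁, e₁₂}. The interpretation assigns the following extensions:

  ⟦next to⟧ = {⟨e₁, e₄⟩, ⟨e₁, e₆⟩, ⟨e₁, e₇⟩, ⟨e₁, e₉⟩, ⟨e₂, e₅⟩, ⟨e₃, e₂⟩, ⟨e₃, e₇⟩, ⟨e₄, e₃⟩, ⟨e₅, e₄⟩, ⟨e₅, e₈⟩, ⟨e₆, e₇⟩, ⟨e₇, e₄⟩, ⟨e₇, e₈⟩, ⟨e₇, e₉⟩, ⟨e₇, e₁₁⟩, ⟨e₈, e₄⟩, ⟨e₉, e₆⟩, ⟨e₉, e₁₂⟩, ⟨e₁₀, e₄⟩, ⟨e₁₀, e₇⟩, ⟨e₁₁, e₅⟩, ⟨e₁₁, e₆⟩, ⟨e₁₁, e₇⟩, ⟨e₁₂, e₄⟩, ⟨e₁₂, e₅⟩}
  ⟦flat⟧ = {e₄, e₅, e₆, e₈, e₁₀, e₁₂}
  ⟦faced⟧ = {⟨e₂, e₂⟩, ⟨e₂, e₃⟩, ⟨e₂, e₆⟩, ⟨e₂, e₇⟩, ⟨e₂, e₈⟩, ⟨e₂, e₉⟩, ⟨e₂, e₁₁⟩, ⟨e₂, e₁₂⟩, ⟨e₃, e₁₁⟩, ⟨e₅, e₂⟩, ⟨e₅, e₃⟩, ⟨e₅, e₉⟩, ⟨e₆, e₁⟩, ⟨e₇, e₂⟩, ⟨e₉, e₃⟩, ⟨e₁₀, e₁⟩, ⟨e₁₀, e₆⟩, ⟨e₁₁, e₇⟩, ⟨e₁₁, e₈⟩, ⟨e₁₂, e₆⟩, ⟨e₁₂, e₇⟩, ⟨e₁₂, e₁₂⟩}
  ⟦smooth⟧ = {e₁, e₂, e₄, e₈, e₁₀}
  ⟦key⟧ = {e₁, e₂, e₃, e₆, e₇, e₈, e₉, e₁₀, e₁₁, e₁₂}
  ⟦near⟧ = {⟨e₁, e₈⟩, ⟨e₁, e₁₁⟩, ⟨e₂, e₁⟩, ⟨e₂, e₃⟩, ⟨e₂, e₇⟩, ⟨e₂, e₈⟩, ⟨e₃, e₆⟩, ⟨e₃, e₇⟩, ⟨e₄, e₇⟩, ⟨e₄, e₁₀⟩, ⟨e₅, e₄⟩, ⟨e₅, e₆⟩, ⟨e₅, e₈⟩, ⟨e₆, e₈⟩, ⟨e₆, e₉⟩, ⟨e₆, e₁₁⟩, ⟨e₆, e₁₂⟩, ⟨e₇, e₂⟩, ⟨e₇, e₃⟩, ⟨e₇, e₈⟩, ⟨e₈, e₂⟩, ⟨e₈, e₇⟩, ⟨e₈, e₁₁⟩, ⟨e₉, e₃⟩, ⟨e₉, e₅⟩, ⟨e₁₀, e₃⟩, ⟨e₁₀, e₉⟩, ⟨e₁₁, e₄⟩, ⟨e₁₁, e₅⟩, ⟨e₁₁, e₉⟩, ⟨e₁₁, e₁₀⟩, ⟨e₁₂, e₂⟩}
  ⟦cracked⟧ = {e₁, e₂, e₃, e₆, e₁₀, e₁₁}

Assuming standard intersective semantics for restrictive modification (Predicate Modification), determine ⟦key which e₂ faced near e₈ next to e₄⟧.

{e₇}

⟦which e₂ faced⟧ = {x : ⟨e₂, x⟩ ∈ ⟦faced⟧} = {e₂, e₃, e₆, e₇, e₈, e₉, e₁₁, e₁₂}
⟦near e₈⟧ = {x : ⟨x, e₈⟩ ∈ ⟦near⟧} = {e₁, e₂, e₅, e₆, e₇}
⟦next to e₄⟧ = {x : ⟨x, e₄⟩ ∈ ⟦next to⟧} = {e₁, e₅, e₇, e₈, e₁₀, e₁₂}
⟦key⟧ = {e₁, e₂, e₃, e₆, e₇, e₈, e₉, e₁₀, e₁₁, e₁₂}
… ∩ ⟦which e₂ faced⟧ = {e₁, e₂, e₃, e₆, e₇, e₈, e₉, e₁₀, e₁₁, e₁₂} ∩ {e₂, e₃, e₆, e₇, e₈, e₉, e₁₁, e₁₂} = {e₂, e₃, e₆, e₇, e₈, e₉, e₁₁, e₁₂}
… ∩ ⟦near e₈⟧ = {e₂, e₃, e₆, e₇, e₈, e₉, e₁₁, e₁₂} ∩ {e₁, e₂, e₅, e₆, e₇} = {e₂, e₆, e₇}
… ∩ ⟦next to e₄⟧ = {e₂, e₆, e₇} ∩ {e₁, e₅, e₇, e₈, e₁₀, e₁₂} = {e₇}
So ⟦key which e₂ faced near e₈ next to e₄⟧ = {e₇}.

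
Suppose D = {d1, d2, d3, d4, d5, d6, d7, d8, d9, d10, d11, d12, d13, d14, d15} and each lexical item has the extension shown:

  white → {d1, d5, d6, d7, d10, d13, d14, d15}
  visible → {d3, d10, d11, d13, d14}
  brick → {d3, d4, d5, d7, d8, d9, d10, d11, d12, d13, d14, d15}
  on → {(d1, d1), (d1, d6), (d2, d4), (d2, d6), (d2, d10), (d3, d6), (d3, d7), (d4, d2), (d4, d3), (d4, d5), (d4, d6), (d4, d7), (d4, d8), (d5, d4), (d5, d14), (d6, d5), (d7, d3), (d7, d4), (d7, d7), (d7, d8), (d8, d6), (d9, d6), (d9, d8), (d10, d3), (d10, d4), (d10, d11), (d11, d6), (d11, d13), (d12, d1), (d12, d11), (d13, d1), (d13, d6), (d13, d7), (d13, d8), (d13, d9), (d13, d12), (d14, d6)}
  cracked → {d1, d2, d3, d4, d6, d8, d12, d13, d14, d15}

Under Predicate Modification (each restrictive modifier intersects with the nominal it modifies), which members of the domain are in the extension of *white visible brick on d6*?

{d13, d14}

⟦on d6⟧ = {x : ⟨x, d6⟩ ∈ ⟦on⟧} = {d1, d2, d3, d4, d8, d9, d11, d13, d14}
⟦brick⟧ = {d3, d4, d5, d7, d8, d9, d10, d11, d12, d13, d14, d15}
… ∩ ⟦on d6⟧ = {d3, d4, d5, d7, d8, d9, d10, d11, d12, d13, d14, d15} ∩ {d1, d2, d3, d4, d8, d9, d11, d13, d14} = {d3, d4, d8, d9, d11, d13, d14}
… ∩ ⟦white⟧ = {d3, d4, d8, d9, d11, d13, d14} ∩ {d1, d5, d6, d7, d10, d13, d14, d15} = {d13, d14}
… ∩ ⟦visible⟧ = {d13, d14} ∩ {d3, d10, d11, d13, d14} = {d13, d14}
So ⟦white visible brick on d6⟧ = {d13, d14}.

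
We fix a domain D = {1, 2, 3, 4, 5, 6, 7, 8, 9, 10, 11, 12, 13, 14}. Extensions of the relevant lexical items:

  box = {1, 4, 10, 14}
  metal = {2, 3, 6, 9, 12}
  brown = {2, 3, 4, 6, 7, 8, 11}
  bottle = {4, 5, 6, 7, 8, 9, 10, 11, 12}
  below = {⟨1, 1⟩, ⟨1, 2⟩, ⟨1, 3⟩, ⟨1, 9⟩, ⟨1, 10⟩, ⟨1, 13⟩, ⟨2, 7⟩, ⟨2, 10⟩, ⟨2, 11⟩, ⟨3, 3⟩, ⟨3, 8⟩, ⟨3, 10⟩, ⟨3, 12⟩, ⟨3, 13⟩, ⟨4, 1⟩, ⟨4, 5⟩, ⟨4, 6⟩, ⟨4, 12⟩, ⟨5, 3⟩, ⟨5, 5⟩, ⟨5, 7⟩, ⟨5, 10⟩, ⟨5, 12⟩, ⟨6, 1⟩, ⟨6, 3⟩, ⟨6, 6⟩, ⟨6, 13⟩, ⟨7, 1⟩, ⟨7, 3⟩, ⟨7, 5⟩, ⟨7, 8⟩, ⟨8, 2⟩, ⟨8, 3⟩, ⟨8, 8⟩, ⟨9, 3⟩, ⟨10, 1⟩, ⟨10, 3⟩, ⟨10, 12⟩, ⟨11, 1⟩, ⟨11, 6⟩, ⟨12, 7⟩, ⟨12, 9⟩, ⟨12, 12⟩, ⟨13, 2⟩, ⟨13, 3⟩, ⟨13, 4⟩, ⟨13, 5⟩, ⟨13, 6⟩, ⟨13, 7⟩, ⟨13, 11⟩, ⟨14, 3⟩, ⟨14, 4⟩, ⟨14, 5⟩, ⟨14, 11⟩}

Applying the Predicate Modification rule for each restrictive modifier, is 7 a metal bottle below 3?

⟦below 3⟧ = {x : ⟨x, 3⟩ ∈ ⟦below⟧} = {1, 3, 5, 6, 7, 8, 9, 10, 13, 14}
⟦bottle⟧ = {4, 5, 6, 7, 8, 9, 10, 11, 12}
… ∩ ⟦below 3⟧ = {4, 5, 6, 7, 8, 9, 10, 11, 12} ∩ {1, 3, 5, 6, 7, 8, 9, 10, 13, 14} = {5, 6, 7, 8, 9, 10}
… ∩ ⟦metal⟧ = {5, 6, 7, 8, 9, 10} ∩ {2, 3, 6, 9, 12} = {6, 9}
⟦metal bottle below 3⟧ = {6, 9}; 7 ∉ this set.

no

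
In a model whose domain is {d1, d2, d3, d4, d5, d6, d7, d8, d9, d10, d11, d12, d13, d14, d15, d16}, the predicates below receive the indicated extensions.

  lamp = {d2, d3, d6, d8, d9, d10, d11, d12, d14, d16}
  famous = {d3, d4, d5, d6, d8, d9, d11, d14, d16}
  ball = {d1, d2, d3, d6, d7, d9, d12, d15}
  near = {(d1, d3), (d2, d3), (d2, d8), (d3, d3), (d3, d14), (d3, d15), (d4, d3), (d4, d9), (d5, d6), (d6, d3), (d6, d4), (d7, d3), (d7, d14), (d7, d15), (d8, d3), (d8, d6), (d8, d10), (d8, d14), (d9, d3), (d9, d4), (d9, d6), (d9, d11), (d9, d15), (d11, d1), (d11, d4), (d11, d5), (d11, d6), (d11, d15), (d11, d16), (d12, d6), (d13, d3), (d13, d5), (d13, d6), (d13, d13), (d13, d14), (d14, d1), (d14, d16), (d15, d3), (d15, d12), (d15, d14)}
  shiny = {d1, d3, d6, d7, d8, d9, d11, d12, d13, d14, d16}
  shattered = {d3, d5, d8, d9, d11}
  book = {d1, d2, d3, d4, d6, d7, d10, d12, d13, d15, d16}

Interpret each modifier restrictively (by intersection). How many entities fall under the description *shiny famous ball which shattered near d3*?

⟦which shattered⟧ = ⟦shattered⟧ = {d3, d5, d8, d9, d11}
⟦near d3⟧ = {x : ⟨x, d3⟩ ∈ ⟦near⟧} = {d1, d2, d3, d4, d6, d7, d8, d9, d13, d15}
⟦ball⟧ = {d1, d2, d3, d6, d7, d9, d12, d15}
… ∩ ⟦which shattered⟧ = {d1, d2, d3, d6, d7, d9, d12, d15} ∩ {d3, d5, d8, d9, d11} = {d3, d9}
… ∩ ⟦near d3⟧ = {d3, d9} ∩ {d1, d2, d3, d4, d6, d7, d8, d9, d13, d15} = {d3, d9}
… ∩ ⟦shiny⟧ = {d3, d9} ∩ {d1, d3, d6, d7, d8, d9, d11, d12, d13, d14, d16} = {d3, d9}
… ∩ ⟦famous⟧ = {d3, d9} ∩ {d3, d4, d5, d6, d8, d9, d11, d14, d16} = {d3, d9}
⟦shiny famous ball which shattered near d3⟧ = {d3, d9}, so the cardinality is 2.

2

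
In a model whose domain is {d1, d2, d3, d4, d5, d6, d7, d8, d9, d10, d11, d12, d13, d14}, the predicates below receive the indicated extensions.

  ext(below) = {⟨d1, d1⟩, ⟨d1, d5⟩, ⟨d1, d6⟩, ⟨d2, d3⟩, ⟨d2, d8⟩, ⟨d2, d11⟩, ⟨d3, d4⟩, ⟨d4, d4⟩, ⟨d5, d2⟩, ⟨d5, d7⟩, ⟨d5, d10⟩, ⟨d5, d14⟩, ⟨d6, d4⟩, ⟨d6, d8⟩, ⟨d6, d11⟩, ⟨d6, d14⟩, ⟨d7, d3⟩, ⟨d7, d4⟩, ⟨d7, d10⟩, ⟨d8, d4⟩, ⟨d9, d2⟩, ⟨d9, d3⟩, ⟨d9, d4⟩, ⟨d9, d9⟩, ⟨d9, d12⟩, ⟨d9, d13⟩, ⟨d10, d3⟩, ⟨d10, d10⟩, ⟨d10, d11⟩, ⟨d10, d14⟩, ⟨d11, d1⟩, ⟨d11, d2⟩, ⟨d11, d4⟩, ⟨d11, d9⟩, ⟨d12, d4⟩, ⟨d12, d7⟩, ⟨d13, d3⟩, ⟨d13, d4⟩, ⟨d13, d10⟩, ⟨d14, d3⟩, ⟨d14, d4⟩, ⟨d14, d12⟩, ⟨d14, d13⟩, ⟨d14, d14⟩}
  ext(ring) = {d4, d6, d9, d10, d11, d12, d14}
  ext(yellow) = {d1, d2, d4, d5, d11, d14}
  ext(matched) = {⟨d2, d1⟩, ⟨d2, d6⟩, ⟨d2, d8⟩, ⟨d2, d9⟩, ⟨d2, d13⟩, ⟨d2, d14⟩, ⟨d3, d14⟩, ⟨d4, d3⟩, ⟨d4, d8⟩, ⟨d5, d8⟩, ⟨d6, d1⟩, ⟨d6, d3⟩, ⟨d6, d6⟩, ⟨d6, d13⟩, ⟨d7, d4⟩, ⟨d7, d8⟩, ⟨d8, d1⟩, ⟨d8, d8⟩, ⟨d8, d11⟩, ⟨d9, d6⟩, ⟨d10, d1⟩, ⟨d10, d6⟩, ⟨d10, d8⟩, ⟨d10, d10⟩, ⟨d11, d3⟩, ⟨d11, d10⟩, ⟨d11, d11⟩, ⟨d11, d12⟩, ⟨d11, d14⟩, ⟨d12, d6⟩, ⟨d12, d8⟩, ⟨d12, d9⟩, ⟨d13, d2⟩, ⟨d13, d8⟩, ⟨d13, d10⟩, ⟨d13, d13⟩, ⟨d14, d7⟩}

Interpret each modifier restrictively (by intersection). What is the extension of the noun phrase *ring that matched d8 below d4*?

{d4, d12}

⟦that matched d8⟧ = {x : ⟨x, d8⟩ ∈ ⟦matched⟧} = {d2, d4, d5, d7, d8, d10, d12, d13}
⟦below d4⟧ = {x : ⟨x, d4⟩ ∈ ⟦below⟧} = {d3, d4, d6, d7, d8, d9, d11, d12, d13, d14}
⟦ring⟧ = {d4, d6, d9, d10, d11, d12, d14}
… ∩ ⟦that matched d8⟧ = {d4, d6, d9, d10, d11, d12, d14} ∩ {d2, d4, d5, d7, d8, d10, d12, d13} = {d4, d10, d12}
… ∩ ⟦below d4⟧ = {d4, d10, d12} ∩ {d3, d4, d6, d7, d8, d9, d11, d12, d13, d14} = {d4, d12}
So ⟦ring that matched d8 below d4⟧ = {d4, d12}.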